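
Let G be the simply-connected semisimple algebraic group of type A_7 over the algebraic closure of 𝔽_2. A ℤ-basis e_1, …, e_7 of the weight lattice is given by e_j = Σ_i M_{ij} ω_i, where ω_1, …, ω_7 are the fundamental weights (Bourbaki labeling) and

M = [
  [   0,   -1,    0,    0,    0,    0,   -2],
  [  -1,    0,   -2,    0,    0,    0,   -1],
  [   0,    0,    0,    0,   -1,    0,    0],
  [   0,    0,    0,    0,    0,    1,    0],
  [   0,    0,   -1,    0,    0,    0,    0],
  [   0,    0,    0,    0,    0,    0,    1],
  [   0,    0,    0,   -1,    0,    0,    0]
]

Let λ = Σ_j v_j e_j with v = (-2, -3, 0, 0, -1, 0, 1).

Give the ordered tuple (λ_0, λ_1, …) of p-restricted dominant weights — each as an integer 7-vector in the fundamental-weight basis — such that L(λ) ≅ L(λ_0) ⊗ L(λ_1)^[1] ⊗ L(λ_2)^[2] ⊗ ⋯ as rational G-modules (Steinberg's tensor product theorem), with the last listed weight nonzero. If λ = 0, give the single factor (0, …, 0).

((1, 1, 1, 0, 0, 1, 0),)

Converting to the ω-basis (c_i = row i of M dotted with v = (-2, -3, 0, 0, -1, 0, 1)):
  c_1 = 0*-2 + -1*-3 + 0*0 + 0*0 + 0*-1 + 0*0 + -2*1 = 1
  c_2 = -1*-2 + 0*-3 + -2*0 + 0*0 + 0*-1 + 0*0 + -1*1 = 1
  c_3 = 0*-2 + 0*-3 + 0*0 + 0*0 + -1*-1 + 0*0 + 0*1 = 1
  c_4 = 0*-2 + 0*-3 + 0*0 + 0*0 + 0*-1 + 1*0 + 0*1 = 0
  c_5 = 0*-2 + 0*-3 + -1*0 + 0*0 + 0*-1 + 0*0 + 0*1 = 0
  c_6 = 0*-2 + 0*-3 + 0*0 + 0*0 + 0*-1 + 0*0 + 1*1 = 1
  c_7 = 0*-2 + 0*-3 + 0*0 + -1*0 + 0*-1 + 0*0 + 0*1 = 0
Writing each c_i in base p = 2:
  c_1 = 1 = 1·2^0
  c_2 = 1 = 1·2^0
  c_3 = 1 = 1·2^0
  c_4 = 0
  c_5 = 0
  c_6 = 1 = 1·2^0
  c_7 = 0
Factor λ_0 = (1, 1, 1, 0, 0, 1, 0)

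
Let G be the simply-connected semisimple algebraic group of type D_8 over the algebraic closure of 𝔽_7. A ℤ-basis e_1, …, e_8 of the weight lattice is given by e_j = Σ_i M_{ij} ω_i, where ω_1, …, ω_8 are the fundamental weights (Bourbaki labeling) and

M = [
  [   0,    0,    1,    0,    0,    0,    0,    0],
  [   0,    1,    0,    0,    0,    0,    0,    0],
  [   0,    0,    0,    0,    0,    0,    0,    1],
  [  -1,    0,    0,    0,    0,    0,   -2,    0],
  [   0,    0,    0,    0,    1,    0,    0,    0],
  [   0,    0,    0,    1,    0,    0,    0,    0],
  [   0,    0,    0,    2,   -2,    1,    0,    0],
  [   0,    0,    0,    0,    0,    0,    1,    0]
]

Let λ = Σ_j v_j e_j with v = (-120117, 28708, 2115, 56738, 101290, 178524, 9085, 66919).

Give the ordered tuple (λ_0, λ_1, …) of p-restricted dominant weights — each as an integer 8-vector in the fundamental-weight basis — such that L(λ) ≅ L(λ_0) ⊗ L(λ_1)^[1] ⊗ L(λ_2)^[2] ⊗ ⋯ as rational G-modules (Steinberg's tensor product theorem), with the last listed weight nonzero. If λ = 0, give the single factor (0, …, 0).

((1, 1, 6, 6, 0, 3, 2, 6), (1, 6, 4, 3, 1, 6, 6, 2), (1, 4, 0, 1, 2, 2, 4, 3), (6, 6, 6, 3, 1, 4, 1, 5), (0, 4, 6, 0, 0, 2, 2, 3), (0, 1, 3, 6, 6, 3, 5, 0))

ω-coordinates c = M·v, v = (-120117, 28708, 2115, 56738, 101290, 178524, 9085, 66919):
  c_1 = 0*-120117 + 0*28708 + 1*2115 + 0*56738 + 0*101290 + 0*178524 + 0*9085 + 0*66919 = 2115
  c_2 = 0*-120117 + 1*28708 + 0*2115 + 0*56738 + 0*101290 + 0*178524 + 0*9085 + 0*66919 = 28708
  c_3 = 0*-120117 + 0*28708 + 0*2115 + 0*56738 + 0*101290 + 0*178524 + 0*9085 + 1*66919 = 66919
  c_4 = -1*-120117 + 0*28708 + 0*2115 + 0*56738 + 0*101290 + 0*178524 + -2*9085 + 0*66919 = 101947
  c_5 = 0*-120117 + 0*28708 + 0*2115 + 0*56738 + 1*101290 + 0*178524 + 0*9085 + 0*66919 = 101290
  c_6 = 0*-120117 + 0*28708 + 0*2115 + 1*56738 + 0*101290 + 0*178524 + 0*9085 + 0*66919 = 56738
  c_7 = 0*-120117 + 0*28708 + 0*2115 + 2*56738 + -2*101290 + 1*178524 + 0*9085 + 0*66919 = 89420
  c_8 = 0*-120117 + 0*28708 + 0*2115 + 0*56738 + 0*101290 + 0*178524 + 1*9085 + 0*66919 = 9085
Base-7 expansion of each c_i:
  c_1 = 2115 = 1·7^0 + 1·7^1 + 1·7^2 + 6·7^3
  c_2 = 28708 = 1·7^0 + 6·7^1 + 4·7^2 + 6·7^3 + 4·7^4 + 1·7^5
  c_3 = 66919 = 6·7^0 + 4·7^1 + 0·7^2 + 6·7^3 + 6·7^4 + 3·7^5
  c_4 = 101947 = 6·7^0 + 3·7^1 + 1·7^2 + 3·7^3 + 0·7^4 + 6·7^5
  c_5 = 101290 = 0·7^0 + 1·7^1 + 2·7^2 + 1·7^3 + 0·7^4 + 6·7^5
  c_6 = 56738 = 3·7^0 + 6·7^1 + 2·7^2 + 4·7^3 + 2·7^4 + 3·7^5
  c_7 = 89420 = 2·7^0 + 6·7^1 + 4·7^2 + 1·7^3 + 2·7^4 + 5·7^5
  c_8 = 9085 = 6·7^0 + 2·7^1 + 3·7^2 + 5·7^3 + 3·7^4
λ_0 = (1, 1, 6, 6, 0, 3, 2, 6)
λ_1 = (1, 6, 4, 3, 1, 6, 6, 2)
λ_2 = (1, 4, 0, 1, 2, 2, 4, 3)
λ_3 = (6, 6, 6, 3, 1, 4, 1, 5)
λ_4 = (0, 4, 6, 0, 0, 2, 2, 3)
λ_5 = (0, 1, 3, 6, 6, 3, 5, 0)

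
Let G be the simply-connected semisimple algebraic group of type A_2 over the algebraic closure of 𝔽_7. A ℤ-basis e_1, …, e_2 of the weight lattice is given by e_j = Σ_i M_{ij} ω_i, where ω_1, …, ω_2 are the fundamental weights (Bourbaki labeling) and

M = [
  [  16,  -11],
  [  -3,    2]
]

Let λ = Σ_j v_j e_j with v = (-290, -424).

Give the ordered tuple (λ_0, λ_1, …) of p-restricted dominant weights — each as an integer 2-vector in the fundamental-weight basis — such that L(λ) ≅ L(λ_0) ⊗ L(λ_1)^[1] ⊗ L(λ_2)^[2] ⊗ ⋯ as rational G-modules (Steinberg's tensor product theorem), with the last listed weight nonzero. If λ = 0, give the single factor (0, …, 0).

((3, 1), (3, 3))

In the fundamental-weight basis, λ has coordinates c = M·v (v = (-290, -424)):
  c_1 = 16*-290 + -11*-424 = 24
  c_2 = -3*-290 + 2*-424 = 22
Expand coordinatewise in base 7:
  c_1 = 24 = 3·7^0 + 3·7^1
  c_2 = 22 = 1·7^0 + 3·7^1
p-restricted factor λ_0 = (3, 1)
p-restricted factor λ_1 = (3, 3)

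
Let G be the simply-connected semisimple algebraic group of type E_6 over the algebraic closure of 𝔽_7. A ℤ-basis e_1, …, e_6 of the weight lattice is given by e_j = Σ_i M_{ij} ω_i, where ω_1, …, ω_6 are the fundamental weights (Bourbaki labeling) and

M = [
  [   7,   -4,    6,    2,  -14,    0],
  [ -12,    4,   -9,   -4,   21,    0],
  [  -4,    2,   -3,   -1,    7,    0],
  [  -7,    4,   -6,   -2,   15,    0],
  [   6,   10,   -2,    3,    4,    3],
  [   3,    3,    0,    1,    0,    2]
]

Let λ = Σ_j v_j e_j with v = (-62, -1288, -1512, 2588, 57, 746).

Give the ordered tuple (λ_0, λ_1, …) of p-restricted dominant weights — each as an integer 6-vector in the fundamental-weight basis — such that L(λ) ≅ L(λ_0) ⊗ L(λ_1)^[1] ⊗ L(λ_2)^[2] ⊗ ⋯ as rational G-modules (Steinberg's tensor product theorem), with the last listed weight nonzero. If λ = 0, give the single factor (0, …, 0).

((3, 3, 5, 5, 2, 2), (3, 6, 2, 4, 0, 4))

In the fundamental-weight basis, λ has coordinates c = M·v (v = (-62, -1288, -1512, 2588, 57, 746)):
  c_1 = (7)·(-62) + (-4)·(-1288) + (6)·(-1512) + 2·2588 + (-14)·(57) + 0·746 = 24
  c_2 = (-12)·(-62) + (4)·(-1288) + (-9)·(-1512) + (-4)·(2588) + 21·57 + 0·746 = 45
  c_3 = (-4)·(-62) + (2)·(-1288) + (-3)·(-1512) + (-1)·(2588) + 7·57 + 0·746 = 19
  c_4 = (-7)·(-62) + (4)·(-1288) + (-6)·(-1512) + (-2)·(2588) + 15·57 + 0·746 = 33
  c_5 = (6)·(-62) + (10)·(-1288) + (-2)·(-1512) + 3·2588 + 4·57 + 3·746 = 2
  c_6 = (3)·(-62) + (3)·(-1288) + (0)·(-1512) + 1·2588 + 0·57 + 2·746 = 30
Writing each c_i in base p = 7:
  c_1 = 24 = 3·7^0 + 3·7^1
  c_2 = 45 = 3·7^0 + 6·7^1
  c_3 = 19 = 5·7^0 + 2·7^1
  c_4 = 33 = 5·7^0 + 4·7^1
  c_5 = 2 = 2·7^0
  c_6 = 30 = 2·7^0 + 4·7^1
Factor λ_0 = (3, 3, 5, 5, 2, 2)
Factor λ_1 = (3, 6, 2, 4, 0, 4)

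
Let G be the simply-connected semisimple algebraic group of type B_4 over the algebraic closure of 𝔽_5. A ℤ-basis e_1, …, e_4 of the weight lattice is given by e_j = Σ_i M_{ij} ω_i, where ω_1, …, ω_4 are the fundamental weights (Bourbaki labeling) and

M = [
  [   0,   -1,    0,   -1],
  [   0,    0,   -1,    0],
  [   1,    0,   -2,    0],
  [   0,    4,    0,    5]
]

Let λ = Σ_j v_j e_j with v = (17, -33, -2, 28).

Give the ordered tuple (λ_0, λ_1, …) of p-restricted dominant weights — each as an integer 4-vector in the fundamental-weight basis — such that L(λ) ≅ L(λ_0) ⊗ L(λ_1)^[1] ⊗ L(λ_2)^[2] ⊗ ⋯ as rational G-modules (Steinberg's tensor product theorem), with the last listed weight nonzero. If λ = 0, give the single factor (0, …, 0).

((0, 2, 1, 3), (1, 0, 4, 1))

ω-coordinates c = M·v, v = (17, -33, -2, 28):
  c_1 = 0·17 + (-1)·(-33) + (0)·(-2) + (-1)·(28) = 5
  c_2 = 0·17 + (0)·(-33) + (-1)·(-2) + 0·28 = 2
  c_3 = 1·17 + (0)·(-33) + (-2)·(-2) + 0·28 = 21
  c_4 = 0·17 + (4)·(-33) + (0)·(-2) + 5·28 = 8
Base-5 expansion of each c_i:
  c_1 = 5 = 0·5^0 + 1·5^1
  c_2 = 2 = 2·5^0
  c_3 = 21 = 1·5^0 + 4·5^1
  c_4 = 8 = 3·5^0 + 1·5^1
Factor λ_0 = (0, 2, 1, 3)
Factor λ_1 = (1, 0, 4, 1)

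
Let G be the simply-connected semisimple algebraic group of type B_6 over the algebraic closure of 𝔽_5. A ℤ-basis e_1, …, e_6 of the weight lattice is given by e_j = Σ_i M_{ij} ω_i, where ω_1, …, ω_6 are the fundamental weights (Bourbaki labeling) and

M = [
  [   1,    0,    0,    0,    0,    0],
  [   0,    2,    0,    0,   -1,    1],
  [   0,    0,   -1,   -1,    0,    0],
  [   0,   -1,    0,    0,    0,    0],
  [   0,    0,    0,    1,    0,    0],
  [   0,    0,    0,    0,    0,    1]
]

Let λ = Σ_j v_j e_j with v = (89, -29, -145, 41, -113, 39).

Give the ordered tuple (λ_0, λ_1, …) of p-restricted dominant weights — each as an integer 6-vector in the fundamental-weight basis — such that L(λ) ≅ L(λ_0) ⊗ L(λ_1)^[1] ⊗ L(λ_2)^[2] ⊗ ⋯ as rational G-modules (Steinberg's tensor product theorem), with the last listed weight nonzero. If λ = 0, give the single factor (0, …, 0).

Compute c_i = Σ_j M_{ij} v_j with v = (89, -29, -145, 41, -113, 39):
  c_1 = 1*89 + 0*-29 + 0*-145 + 0*41 + 0*-113 + 0*39 = 89
  c_2 = 0*89 + 2*-29 + 0*-145 + 0*41 + -1*-113 + 1*39 = 94
  c_3 = 0*89 + 0*-29 + -1*-145 + -1*41 + 0*-113 + 0*39 = 104
  c_4 = 0*89 + -1*-29 + 0*-145 + 0*41 + 0*-113 + 0*39 = 29
  c_5 = 0*89 + 0*-29 + 0*-145 + 1*41 + 0*-113 + 0*39 = 41
  c_6 = 0*89 + 0*-29 + 0*-145 + 0*41 + 0*-113 + 1*39 = 39
p = 5; digits c_i = Σ_j d_{ij}·5^j, 0 ≤ d_{ij} < 5:
  c_1 = 89 = 4·5^0 + 2·5^1 + 3·5^2
  c_2 = 94 = 4·5^0 + 3·5^1 + 3·5^2
  c_3 = 104 = 4·5^0 + 0·5^1 + 4·5^2
  c_4 = 29 = 4·5^0 + 0·5^1 + 1·5^2
  c_5 = 41 = 1·5^0 + 3·5^1 + 1·5^2
  c_6 = 39 = 4·5^0 + 2·5^1 + 1·5^2
Factor λ_0 = (4, 4, 4, 4, 1, 4)
Factor λ_1 = (2, 3, 0, 0, 3, 2)
Factor λ_2 = (3, 3, 4, 1, 1, 1)

((4, 4, 4, 4, 1, 4), (2, 3, 0, 0, 3, 2), (3, 3, 4, 1, 1, 1))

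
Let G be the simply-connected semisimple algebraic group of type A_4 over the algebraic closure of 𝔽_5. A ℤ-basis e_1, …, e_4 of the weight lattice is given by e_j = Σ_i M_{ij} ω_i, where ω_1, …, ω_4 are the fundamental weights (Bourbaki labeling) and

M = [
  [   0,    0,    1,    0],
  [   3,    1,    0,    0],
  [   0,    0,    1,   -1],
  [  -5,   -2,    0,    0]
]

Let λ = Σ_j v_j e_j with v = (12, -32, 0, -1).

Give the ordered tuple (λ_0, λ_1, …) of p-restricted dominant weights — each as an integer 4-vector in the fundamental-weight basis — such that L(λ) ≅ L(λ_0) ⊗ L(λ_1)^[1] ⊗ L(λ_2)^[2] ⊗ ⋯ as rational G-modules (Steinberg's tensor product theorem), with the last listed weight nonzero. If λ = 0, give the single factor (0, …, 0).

((0, 4, 1, 4),)

In the fundamental-weight basis, λ has coordinates c = M·v (v = (12, -32, 0, -1)):
  c_1 = 0*12 + 0*-32 + 1*0 + 0*-1 = 0
  c_2 = 3*12 + 1*-32 + 0*0 + 0*-1 = 4
  c_3 = 0*12 + 0*-32 + 1*0 + -1*-1 = 1
  c_4 = -5*12 + -2*-32 + 0*0 + 0*-1 = 4
Writing each c_i in base p = 5:
  c_1 = 0
  c_2 = 4 = 4·5^0
  c_3 = 1 = 1·5^0
  c_4 = 4 = 4·5^0
Factor λ_0 = (0, 4, 1, 4)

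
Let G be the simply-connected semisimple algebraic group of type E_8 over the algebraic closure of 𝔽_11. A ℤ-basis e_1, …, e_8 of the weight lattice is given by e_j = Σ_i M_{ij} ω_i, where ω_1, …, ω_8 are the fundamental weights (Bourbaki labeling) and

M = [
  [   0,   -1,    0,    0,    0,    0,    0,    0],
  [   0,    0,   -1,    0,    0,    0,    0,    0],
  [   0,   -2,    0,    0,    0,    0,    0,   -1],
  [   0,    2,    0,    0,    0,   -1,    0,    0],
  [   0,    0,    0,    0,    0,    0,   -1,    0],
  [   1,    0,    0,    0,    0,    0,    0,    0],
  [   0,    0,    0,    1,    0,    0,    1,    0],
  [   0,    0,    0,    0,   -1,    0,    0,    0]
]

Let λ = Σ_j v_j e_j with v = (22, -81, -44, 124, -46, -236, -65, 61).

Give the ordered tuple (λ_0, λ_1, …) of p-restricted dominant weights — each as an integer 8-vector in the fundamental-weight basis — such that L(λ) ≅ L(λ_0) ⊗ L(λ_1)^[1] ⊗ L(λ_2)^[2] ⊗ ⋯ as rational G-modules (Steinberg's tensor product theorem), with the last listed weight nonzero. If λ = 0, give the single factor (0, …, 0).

Compute c_i = Σ_j M_{ij} v_j with v = (22, -81, -44, 124, -46, -236, -65, 61):
  c_1 = 0*22 + -1*-81 + 0*-44 + 0*124 + 0*-46 + 0*-236 + 0*-65 + 0*61 = 81
  c_2 = 0*22 + 0*-81 + -1*-44 + 0*124 + 0*-46 + 0*-236 + 0*-65 + 0*61 = 44
  c_3 = 0*22 + -2*-81 + 0*-44 + 0*124 + 0*-46 + 0*-236 + 0*-65 + -1*61 = 101
  c_4 = 0*22 + 2*-81 + 0*-44 + 0*124 + 0*-46 + -1*-236 + 0*-65 + 0*61 = 74
  c_5 = 0*22 + 0*-81 + 0*-44 + 0*124 + 0*-46 + 0*-236 + -1*-65 + 0*61 = 65
  c_6 = 1*22 + 0*-81 + 0*-44 + 0*124 + 0*-46 + 0*-236 + 0*-65 + 0*61 = 22
  c_7 = 0*22 + 0*-81 + 0*-44 + 1*124 + 0*-46 + 0*-236 + 1*-65 + 0*61 = 59
  c_8 = 0*22 + 0*-81 + 0*-44 + 0*124 + -1*-46 + 0*-236 + 0*-65 + 0*61 = 46
Expand coordinatewise in base 11:
  c_1 = 81 = 4·11^0 + 7·11^1
  c_2 = 44 = 0·11^0 + 4·11^1
  c_3 = 101 = 2·11^0 + 9·11^1
  c_4 = 74 = 8·11^0 + 6·11^1
  c_5 = 65 = 10·11^0 + 5·11^1
  c_6 = 22 = 0·11^0 + 2·11^1
  c_7 = 59 = 4·11^0 + 5·11^1
  c_8 = 46 = 2·11^0 + 4·11^1
λ_0 = (4, 0, 2, 8, 10, 0, 4, 2)
λ_1 = (7, 4, 9, 6, 5, 2, 5, 4)

((4, 0, 2, 8, 10, 0, 4, 2), (7, 4, 9, 6, 5, 2, 5, 4))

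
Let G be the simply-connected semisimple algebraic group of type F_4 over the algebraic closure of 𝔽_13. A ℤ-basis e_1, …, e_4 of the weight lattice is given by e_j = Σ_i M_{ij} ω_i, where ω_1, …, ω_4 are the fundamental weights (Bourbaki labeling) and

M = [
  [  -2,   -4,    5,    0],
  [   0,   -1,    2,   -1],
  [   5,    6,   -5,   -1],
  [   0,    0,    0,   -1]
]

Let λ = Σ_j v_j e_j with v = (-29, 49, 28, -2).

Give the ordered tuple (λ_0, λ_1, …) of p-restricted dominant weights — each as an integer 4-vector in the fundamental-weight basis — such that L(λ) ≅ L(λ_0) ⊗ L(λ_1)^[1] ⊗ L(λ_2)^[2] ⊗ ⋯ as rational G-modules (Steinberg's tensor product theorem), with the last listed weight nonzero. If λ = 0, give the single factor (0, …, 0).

Compute c_i = Σ_j M_{ij} v_j with v = (-29, 49, 28, -2):
  c_1 = (-2)·(-29) + (-4)·(49) + (5)·(28) + (0)·(-2) = 2
  c_2 = (0)·(-29) + (-1)·(49) + (2)·(28) + (-1)·(-2) = 9
  c_3 = (5)·(-29) + (6)·(49) + (-5)·(28) + (-1)·(-2) = 11
  c_4 = (0)·(-29) + (0)·(49) + (0)·(28) + (-1)·(-2) = 2
p = 13; digits c_i = Σ_j d_{ij}·13^j, 0 ≤ d_{ij} < 13:
  c_1 = 2 = 2·13^0
  c_2 = 9 = 9·13^0
  c_3 = 11 = 11·13^0
  c_4 = 2 = 2·13^0
p-restricted factor λ_0 = (2, 9, 11, 2)

((2, 9, 11, 2),)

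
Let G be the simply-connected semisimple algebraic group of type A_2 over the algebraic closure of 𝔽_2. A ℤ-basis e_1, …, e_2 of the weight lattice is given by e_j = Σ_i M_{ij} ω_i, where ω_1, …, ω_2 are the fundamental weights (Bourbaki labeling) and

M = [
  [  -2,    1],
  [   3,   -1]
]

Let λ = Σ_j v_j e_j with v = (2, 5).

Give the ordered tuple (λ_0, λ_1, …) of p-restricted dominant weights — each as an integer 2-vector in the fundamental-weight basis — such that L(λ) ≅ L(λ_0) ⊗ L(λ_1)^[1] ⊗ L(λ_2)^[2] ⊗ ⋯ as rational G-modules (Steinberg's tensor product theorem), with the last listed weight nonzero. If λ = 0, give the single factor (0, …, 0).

((1, 1),)

Compute c_i = Σ_j M_{ij} v_j with v = (2, 5):
  c_1 = -2*2 + 1*5 = 1
  c_2 = 3*2 + -1*5 = 1
Expand coordinatewise in base 2:
  c_1 = 1 = 1·2^0
  c_2 = 1 = 1·2^0
λ_0 = (1, 1)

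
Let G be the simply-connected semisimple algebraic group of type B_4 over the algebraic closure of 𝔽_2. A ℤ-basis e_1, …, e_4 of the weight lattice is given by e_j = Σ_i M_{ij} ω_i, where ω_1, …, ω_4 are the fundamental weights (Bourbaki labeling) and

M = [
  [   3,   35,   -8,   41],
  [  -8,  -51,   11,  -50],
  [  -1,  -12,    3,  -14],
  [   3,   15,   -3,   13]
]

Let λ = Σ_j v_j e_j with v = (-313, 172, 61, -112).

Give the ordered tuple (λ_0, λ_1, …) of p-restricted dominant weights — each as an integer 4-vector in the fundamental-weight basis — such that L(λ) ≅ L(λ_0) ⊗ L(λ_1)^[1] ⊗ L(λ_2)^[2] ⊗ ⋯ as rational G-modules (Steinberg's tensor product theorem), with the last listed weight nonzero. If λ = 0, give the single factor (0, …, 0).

((1, 1, 0, 0), (0, 1, 0, 1))

ω-coordinates c = M·v, v = (-313, 172, 61, -112):
  c_1 = (3)·(-313) + (35)·(172) + (-8)·(61) + (41)·(-112) = 1
  c_2 = (-8)·(-313) + (-51)·(172) + (11)·(61) + (-50)·(-112) = 3
  c_3 = (-1)·(-313) + (-12)·(172) + (3)·(61) + (-14)·(-112) = 0
  c_4 = (3)·(-313) + (15)·(172) + (-3)·(61) + (13)·(-112) = 2
Writing each c_i in base p = 2:
  c_1 = 1 = 1·2^0
  c_2 = 3 = 1·2^0 + 1·2^1
  c_3 = 0
  c_4 = 2 = 0·2^0 + 1·2^1
Factor λ_0 = (1, 1, 0, 0)
Factor λ_1 = (0, 1, 0, 1)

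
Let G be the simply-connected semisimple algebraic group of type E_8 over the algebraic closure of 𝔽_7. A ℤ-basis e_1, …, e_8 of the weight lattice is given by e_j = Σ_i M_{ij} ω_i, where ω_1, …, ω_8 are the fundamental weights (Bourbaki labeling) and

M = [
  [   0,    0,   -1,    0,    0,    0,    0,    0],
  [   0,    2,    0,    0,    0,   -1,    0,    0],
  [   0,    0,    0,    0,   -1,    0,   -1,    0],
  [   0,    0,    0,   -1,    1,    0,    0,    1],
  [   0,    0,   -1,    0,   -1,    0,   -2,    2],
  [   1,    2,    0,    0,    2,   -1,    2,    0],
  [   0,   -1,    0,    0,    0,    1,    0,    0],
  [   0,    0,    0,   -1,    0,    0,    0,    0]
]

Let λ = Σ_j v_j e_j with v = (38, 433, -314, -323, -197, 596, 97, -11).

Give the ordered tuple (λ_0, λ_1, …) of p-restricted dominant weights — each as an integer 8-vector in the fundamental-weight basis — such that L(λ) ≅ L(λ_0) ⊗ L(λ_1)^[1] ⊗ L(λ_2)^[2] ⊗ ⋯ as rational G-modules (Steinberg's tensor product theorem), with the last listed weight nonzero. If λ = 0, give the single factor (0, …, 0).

Change of basis e → ω: c = M·v where v = (38, 433, -314, -323, -197, 596, 97, -11):
  c_1 = 0·38 + 0·433 + (-1)·(-314) + (0)·(-323) + (0)·(-197) + 0·596 + 0·97 + (0)·(-11) = 314
  c_2 = 0·38 + 2·433 + (0)·(-314) + (0)·(-323) + (0)·(-197) + (-1)·(596) + 0·97 + (0)·(-11) = 270
  c_3 = 0·38 + 0·433 + (0)·(-314) + (0)·(-323) + (-1)·(-197) + 0·596 + (-1)·(97) + (0)·(-11) = 100
  c_4 = 0·38 + 0·433 + (0)·(-314) + (-1)·(-323) + (1)·(-197) + 0·596 + 0·97 + (1)·(-11) = 115
  c_5 = 0·38 + 0·433 + (-1)·(-314) + (0)·(-323) + (-1)·(-197) + 0·596 + (-2)·(97) + (2)·(-11) = 295
  c_6 = 1·38 + 2·433 + (0)·(-314) + (0)·(-323) + (2)·(-197) + (-1)·(596) + 2·97 + (0)·(-11) = 108
  c_7 = 0·38 + (-1)·(433) + (0)·(-314) + (0)·(-323) + (0)·(-197) + 1·596 + 0·97 + (0)·(-11) = 163
  c_8 = 0·38 + 0·433 + (0)·(-314) + (-1)·(-323) + (0)·(-197) + 0·596 + 0·97 + (0)·(-11) = 323
Expand coordinatewise in base 7:
  c_1 = 314 = 6·7^0 + 2·7^1 + 6·7^2
  c_2 = 270 = 4·7^0 + 3·7^1 + 5·7^2
  c_3 = 100 = 2·7^0 + 0·7^1 + 2·7^2
  c_4 = 115 = 3·7^0 + 2·7^1 + 2·7^2
  c_5 = 295 = 1·7^0 + 0·7^1 + 6·7^2
  c_6 = 108 = 3·7^0 + 1·7^1 + 2·7^2
  c_7 = 163 = 2·7^0 + 2·7^1 + 3·7^2
  c_8 = 323 = 1·7^0 + 4·7^1 + 6·7^2
λ_0 = (6, 4, 2, 3, 1, 3, 2, 1)
λ_1 = (2, 3, 0, 2, 0, 1, 2, 4)
λ_2 = (6, 5, 2, 2, 6, 2, 3, 6)

((6, 4, 2, 3, 1, 3, 2, 1), (2, 3, 0, 2, 0, 1, 2, 4), (6, 5, 2, 2, 6, 2, 3, 6))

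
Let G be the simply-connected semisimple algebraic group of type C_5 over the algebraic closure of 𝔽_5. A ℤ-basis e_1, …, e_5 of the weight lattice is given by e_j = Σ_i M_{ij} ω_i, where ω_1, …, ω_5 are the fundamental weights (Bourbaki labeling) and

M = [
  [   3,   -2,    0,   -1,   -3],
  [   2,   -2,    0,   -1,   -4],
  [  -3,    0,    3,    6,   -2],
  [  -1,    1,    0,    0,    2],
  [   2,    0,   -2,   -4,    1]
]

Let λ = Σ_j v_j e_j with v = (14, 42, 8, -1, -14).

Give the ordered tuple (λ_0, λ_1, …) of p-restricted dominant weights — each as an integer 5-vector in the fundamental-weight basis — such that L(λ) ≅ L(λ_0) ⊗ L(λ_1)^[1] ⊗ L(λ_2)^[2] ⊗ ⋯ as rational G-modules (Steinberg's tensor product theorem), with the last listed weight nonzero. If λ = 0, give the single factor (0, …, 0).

((1, 1, 4, 0, 2),)

Change of basis e → ω: c = M·v where v = (14, 42, 8, -1, -14):
  c_1 = 3*14 + -2*42 + 0*8 + -1*-1 + -3*-14 = 1
  c_2 = 2*14 + -2*42 + 0*8 + -1*-1 + -4*-14 = 1
  c_3 = -3*14 + 0*42 + 3*8 + 6*-1 + -2*-14 = 4
  c_4 = -1*14 + 1*42 + 0*8 + 0*-1 + 2*-14 = 0
  c_5 = 2*14 + 0*42 + -2*8 + -4*-1 + 1*-14 = 2
p = 5; digits c_i = Σ_j d_{ij}·5^j, 0 ≤ d_{ij} < 5:
  c_1 = 1 = 1·5^0
  c_2 = 1 = 1·5^0
  c_3 = 4 = 4·5^0
  c_4 = 0
  c_5 = 2 = 2·5^0
Factor λ_0 = (1, 1, 4, 0, 2)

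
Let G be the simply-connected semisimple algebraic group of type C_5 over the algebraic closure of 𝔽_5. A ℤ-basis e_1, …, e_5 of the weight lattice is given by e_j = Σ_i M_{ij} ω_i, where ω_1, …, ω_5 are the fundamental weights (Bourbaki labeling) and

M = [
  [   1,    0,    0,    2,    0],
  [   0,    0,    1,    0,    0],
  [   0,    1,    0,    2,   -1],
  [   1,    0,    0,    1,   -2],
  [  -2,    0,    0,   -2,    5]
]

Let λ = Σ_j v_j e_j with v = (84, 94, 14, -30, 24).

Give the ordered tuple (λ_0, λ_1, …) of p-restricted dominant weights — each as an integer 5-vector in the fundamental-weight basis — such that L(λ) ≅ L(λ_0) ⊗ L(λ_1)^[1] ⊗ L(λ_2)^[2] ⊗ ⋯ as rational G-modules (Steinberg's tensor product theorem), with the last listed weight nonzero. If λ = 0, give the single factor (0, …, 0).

((4, 4, 0, 1, 2), (4, 2, 2, 1, 2))

Converting to the ω-basis (c_i = row i of M dotted with v = (84, 94, 14, -30, 24)):
  c_1 = 1·84 + 0·94 + 0·14 + (2)·(-30) + 0·24 = 24
  c_2 = 0·84 + 0·94 + 1·14 + (0)·(-30) + 0·24 = 14
  c_3 = 0·84 + 1·94 + 0·14 + (2)·(-30) + (-1)·(24) = 10
  c_4 = 1·84 + 0·94 + 0·14 + (1)·(-30) + (-2)·(24) = 6
  c_5 = (-2)·(84) + 0·94 + 0·14 + (-2)·(-30) + 5·24 = 12
Expand coordinatewise in base 5:
  c_1 = 24 = 4·5^0 + 4·5^1
  c_2 = 14 = 4·5^0 + 2·5^1
  c_3 = 10 = 0·5^0 + 2·5^1
  c_4 = 6 = 1·5^0 + 1·5^1
  c_5 = 12 = 2·5^0 + 2·5^1
λ_0 = (4, 4, 0, 1, 2)
λ_1 = (4, 2, 2, 1, 2)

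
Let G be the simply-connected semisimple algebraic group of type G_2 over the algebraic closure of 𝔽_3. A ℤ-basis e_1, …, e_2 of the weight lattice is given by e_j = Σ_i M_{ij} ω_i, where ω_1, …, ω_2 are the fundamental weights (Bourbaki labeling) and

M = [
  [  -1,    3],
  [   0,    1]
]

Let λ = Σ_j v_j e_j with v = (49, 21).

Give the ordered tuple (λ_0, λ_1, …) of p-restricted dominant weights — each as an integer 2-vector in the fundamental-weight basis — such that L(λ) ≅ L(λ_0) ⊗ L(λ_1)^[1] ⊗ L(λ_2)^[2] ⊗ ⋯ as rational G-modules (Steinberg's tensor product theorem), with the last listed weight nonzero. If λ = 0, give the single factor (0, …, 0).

In the fundamental-weight basis, λ has coordinates c = M·v (v = (49, 21)):
  c_1 = (-1)·(49) + (3)·(21) = 14
  c_2 = (0)·(49) + (1)·(21) = 21
Expand coordinatewise in base 3:
  c_1 = 14 = 2·3^0 + 1·3^1 + 1·3^2
  c_2 = 21 = 0·3^0 + 1·3^1 + 2·3^2
p-restricted factor λ_0 = (2, 0)
p-restricted factor λ_1 = (1, 1)
p-restricted factor λ_2 = (1, 2)

((2, 0), (1, 1), (1, 2))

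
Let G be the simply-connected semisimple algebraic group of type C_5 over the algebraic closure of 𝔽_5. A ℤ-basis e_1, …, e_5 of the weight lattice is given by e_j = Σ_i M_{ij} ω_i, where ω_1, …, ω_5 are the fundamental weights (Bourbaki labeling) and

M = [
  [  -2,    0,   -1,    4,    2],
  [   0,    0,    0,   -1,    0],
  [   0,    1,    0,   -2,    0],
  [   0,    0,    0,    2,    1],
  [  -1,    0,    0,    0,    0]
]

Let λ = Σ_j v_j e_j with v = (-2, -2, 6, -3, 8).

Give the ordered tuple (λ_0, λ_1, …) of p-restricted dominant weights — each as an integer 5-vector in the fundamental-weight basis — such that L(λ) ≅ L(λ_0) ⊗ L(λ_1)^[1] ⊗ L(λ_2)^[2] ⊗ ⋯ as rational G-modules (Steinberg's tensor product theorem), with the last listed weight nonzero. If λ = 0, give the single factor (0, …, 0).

((2, 3, 4, 2, 2),)

Compute c_i = Σ_j M_{ij} v_j with v = (-2, -2, 6, -3, 8):
  c_1 = (-2)·(-2) + (0)·(-2) + (-1)·(6) + (4)·(-3) + (2)·(8) = 2
  c_2 = (0)·(-2) + (0)·(-2) + (0)·(6) + (-1)·(-3) + (0)·(8) = 3
  c_3 = (0)·(-2) + (1)·(-2) + (0)·(6) + (-2)·(-3) + (0)·(8) = 4
  c_4 = (0)·(-2) + (0)·(-2) + (0)·(6) + (2)·(-3) + (1)·(8) = 2
  c_5 = (-1)·(-2) + (0)·(-2) + (0)·(6) + (0)·(-3) + (0)·(8) = 2
Writing each c_i in base p = 5:
  c_1 = 2 = 2·5^0
  c_2 = 3 = 3·5^0
  c_3 = 4 = 4·5^0
  c_4 = 2 = 2·5^0
  c_5 = 2 = 2·5^0
Factor λ_0 = (2, 3, 4, 2, 2)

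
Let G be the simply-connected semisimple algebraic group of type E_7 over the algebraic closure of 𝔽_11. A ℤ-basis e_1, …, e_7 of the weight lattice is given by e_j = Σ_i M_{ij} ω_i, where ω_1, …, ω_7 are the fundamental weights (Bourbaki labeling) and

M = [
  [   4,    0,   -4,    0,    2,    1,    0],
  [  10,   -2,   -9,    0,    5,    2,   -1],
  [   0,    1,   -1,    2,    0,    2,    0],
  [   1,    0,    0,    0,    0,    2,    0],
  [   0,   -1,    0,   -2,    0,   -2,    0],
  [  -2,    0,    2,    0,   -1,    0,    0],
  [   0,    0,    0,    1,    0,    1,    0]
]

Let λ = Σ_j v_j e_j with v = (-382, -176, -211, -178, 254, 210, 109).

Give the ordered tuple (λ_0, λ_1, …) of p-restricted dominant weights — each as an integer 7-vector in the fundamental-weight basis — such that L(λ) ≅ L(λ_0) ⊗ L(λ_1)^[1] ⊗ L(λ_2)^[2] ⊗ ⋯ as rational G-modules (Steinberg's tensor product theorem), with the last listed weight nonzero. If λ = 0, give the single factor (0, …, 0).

((1, 1, 0, 5, 2, 0, 10), (3, 1, 9, 3, 10, 8, 2))

Change of basis e → ω: c = M·v where v = (-382, -176, -211, -178, 254, 210, 109):
  c_1 = (4)·(-382) + (0)·(-176) + (-4)·(-211) + (0)·(-178) + (2)·(254) + (1)·(210) + (0)·(109) = 34
  c_2 = (10)·(-382) + (-2)·(-176) + (-9)·(-211) + (0)·(-178) + (5)·(254) + (2)·(210) + (-1)·(109) = 12
  c_3 = (0)·(-382) + (1)·(-176) + (-1)·(-211) + (2)·(-178) + (0)·(254) + (2)·(210) + (0)·(109) = 99
  c_4 = (1)·(-382) + (0)·(-176) + (0)·(-211) + (0)·(-178) + (0)·(254) + (2)·(210) + (0)·(109) = 38
  c_5 = (0)·(-382) + (-1)·(-176) + (0)·(-211) + (-2)·(-178) + (0)·(254) + (-2)·(210) + (0)·(109) = 112
  c_6 = (-2)·(-382) + (0)·(-176) + (2)·(-211) + (0)·(-178) + (-1)·(254) + (0)·(210) + (0)·(109) = 88
  c_7 = (0)·(-382) + (0)·(-176) + (0)·(-211) + (1)·(-178) + (0)·(254) + (1)·(210) + (0)·(109) = 32
Expand coordinatewise in base 11:
  c_1 = 34 = 1·11^0 + 3·11^1
  c_2 = 12 = 1·11^0 + 1·11^1
  c_3 = 99 = 0·11^0 + 9·11^1
  c_4 = 38 = 5·11^0 + 3·11^1
  c_5 = 112 = 2·11^0 + 10·11^1
  c_6 = 88 = 0·11^0 + 8·11^1
  c_7 = 32 = 10·11^0 + 2·11^1
Factor λ_0 = (1, 1, 0, 5, 2, 0, 10)
Factor λ_1 = (3, 1, 9, 3, 10, 8, 2)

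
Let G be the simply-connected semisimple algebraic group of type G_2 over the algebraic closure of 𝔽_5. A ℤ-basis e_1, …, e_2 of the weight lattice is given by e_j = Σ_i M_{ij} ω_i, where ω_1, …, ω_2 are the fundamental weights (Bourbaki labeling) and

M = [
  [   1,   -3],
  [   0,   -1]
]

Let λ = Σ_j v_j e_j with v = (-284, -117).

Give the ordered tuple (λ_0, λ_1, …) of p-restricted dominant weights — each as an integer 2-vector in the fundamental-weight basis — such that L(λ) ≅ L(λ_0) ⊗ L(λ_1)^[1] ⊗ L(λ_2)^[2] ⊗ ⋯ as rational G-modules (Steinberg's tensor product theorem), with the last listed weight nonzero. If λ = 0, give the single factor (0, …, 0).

((2, 2), (3, 3), (2, 4))

ω-coordinates c = M·v, v = (-284, -117):
  c_1 = (1)·(-284) + (-3)·(-117) = 67
  c_2 = (0)·(-284) + (-1)·(-117) = 117
Base-5 expansion of each c_i:
  c_1 = 67 = 2·5^0 + 3·5^1 + 2·5^2
  c_2 = 117 = 2·5^0 + 3·5^1 + 4·5^2
λ_0 = (2, 2)
λ_1 = (3, 3)
λ_2 = (2, 4)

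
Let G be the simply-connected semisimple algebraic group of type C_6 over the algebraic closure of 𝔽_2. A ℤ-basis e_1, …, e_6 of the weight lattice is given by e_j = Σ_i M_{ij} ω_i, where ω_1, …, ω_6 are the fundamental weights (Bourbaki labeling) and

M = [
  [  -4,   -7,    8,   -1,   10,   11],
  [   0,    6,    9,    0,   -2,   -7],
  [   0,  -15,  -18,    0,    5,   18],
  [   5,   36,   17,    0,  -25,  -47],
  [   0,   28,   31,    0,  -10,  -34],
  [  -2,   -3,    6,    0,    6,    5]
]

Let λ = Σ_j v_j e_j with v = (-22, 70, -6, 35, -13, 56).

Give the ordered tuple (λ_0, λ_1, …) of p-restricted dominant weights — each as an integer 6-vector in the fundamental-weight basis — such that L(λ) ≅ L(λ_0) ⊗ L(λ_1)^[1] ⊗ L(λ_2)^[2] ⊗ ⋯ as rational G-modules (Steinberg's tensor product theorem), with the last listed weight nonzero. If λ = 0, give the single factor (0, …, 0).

((1, 0, 1, 1, 0, 0),)

Change of basis e → ω: c = M·v where v = (-22, 70, -6, 35, -13, 56):
  c_1 = (-4)·(-22) + (-7)·(70) + (8)·(-6) + (-1)·(35) + (10)·(-13) + 11·56 = 1
  c_2 = (0)·(-22) + 6·70 + (9)·(-6) + 0·35 + (-2)·(-13) + (-7)·(56) = 0
  c_3 = (0)·(-22) + (-15)·(70) + (-18)·(-6) + 0·35 + (5)·(-13) + 18·56 = 1
  c_4 = (5)·(-22) + 36·70 + (17)·(-6) + 0·35 + (-25)·(-13) + (-47)·(56) = 1
  c_5 = (0)·(-22) + 28·70 + (31)·(-6) + 0·35 + (-10)·(-13) + (-34)·(56) = 0
  c_6 = (-2)·(-22) + (-3)·(70) + (6)·(-6) + 0·35 + (6)·(-13) + 5·56 = 0
Base-2 expansion of each c_i:
  c_1 = 1 = 1·2^0
  c_2 = 0
  c_3 = 1 = 1·2^0
  c_4 = 1 = 1·2^0
  c_5 = 0
  c_6 = 0
Factor λ_0 = (1, 0, 1, 1, 0, 0)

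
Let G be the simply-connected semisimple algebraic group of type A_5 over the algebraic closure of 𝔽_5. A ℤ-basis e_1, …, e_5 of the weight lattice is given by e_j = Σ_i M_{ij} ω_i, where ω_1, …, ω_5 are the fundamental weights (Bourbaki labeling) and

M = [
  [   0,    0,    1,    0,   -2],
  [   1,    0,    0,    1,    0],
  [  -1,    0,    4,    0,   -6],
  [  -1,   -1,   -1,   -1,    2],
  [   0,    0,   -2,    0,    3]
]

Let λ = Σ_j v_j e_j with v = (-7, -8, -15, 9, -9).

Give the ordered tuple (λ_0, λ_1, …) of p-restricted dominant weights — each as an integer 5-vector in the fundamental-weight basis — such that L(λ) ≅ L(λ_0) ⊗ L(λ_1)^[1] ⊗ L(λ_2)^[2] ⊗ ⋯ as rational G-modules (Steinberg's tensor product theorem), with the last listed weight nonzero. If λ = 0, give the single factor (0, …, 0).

Compute c_i = Σ_j M_{ij} v_j with v = (-7, -8, -15, 9, -9):
  c_1 = (0)·(-7) + (0)·(-8) + (1)·(-15) + 0·9 + (-2)·(-9) = 3
  c_2 = (1)·(-7) + (0)·(-8) + (0)·(-15) + 1·9 + (0)·(-9) = 2
  c_3 = (-1)·(-7) + (0)·(-8) + (4)·(-15) + 0·9 + (-6)·(-9) = 1
  c_4 = (-1)·(-7) + (-1)·(-8) + (-1)·(-15) + (-1)·(9) + (2)·(-9) = 3
  c_5 = (0)·(-7) + (0)·(-8) + (-2)·(-15) + 0·9 + (3)·(-9) = 3
p = 5; digits c_i = Σ_j d_{ij}·5^j, 0 ≤ d_{ij} < 5:
  c_1 = 3 = 3·5^0
  c_2 = 2 = 2·5^0
  c_3 = 1 = 1·5^0
  c_4 = 3 = 3·5^0
  c_5 = 3 = 3·5^0
p-restricted factor λ_0 = (3, 2, 1, 3, 3)

((3, 2, 1, 3, 3),)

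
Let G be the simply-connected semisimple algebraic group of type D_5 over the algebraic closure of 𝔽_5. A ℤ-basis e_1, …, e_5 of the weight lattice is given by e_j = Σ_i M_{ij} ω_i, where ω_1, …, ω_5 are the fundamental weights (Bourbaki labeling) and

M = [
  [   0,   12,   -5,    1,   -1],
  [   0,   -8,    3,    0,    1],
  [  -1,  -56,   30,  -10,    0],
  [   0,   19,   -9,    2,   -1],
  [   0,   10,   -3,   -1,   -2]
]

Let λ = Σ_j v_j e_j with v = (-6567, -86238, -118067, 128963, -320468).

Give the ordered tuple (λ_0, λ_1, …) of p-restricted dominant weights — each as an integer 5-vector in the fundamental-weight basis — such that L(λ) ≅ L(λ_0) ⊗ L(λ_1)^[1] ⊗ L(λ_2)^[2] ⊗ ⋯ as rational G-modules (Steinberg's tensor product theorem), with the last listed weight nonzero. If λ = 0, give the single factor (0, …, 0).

ω-coordinates c = M·v, v = (-6567, -86238, -118067, 128963, -320468):
  c_1 = (0)·(-6567) + (12)·(-86238) + (-5)·(-118067) + (1)·(128963) + (-1)·(-320468) = 4910
  c_2 = (0)·(-6567) + (-8)·(-86238) + (3)·(-118067) + (0)·(128963) + (1)·(-320468) = 15235
  c_3 = (-1)·(-6567) + (-56)·(-86238) + (30)·(-118067) + (-10)·(128963) + (0)·(-320468) = 4255
  c_4 = (0)·(-6567) + (19)·(-86238) + (-9)·(-118067) + (2)·(128963) + (-1)·(-320468) = 2475
  c_5 = (0)·(-6567) + (10)·(-86238) + (-3)·(-118067) + (-1)·(128963) + (-2)·(-320468) = 3794
Expand coordinatewise in base 5:
  c_1 = 4910 = 0·5^0 + 2·5^1 + 1·5^2 + 4·5^3 + 2·5^4 + 1·5^5
  c_2 = 15235 = 0·5^0 + 2·5^1 + 4·5^2 + 1·5^3 + 4·5^4 + 4·5^5
  c_3 = 4255 = 0·5^0 + 1·5^1 + 0·5^2 + 4·5^3 + 1·5^4 + 1·5^5
  c_4 = 2475 = 0·5^0 + 0·5^1 + 4·5^2 + 4·5^3 + 3·5^4
  c_5 = 3794 = 4·5^0 + 3·5^1 + 1·5^2 + 0·5^3 + 1·5^4 + 1·5^5
p-restricted factor λ_0 = (0, 0, 0, 0, 4)
p-restricted factor λ_1 = (2, 2, 1, 0, 3)
p-restricted factor λ_2 = (1, 4, 0, 4, 1)
p-restricted factor λ_3 = (4, 1, 4, 4, 0)
p-restricted factor λ_4 = (2, 4, 1, 3, 1)
p-restricted factor λ_5 = (1, 4, 1, 0, 1)

((0, 0, 0, 0, 4), (2, 2, 1, 0, 3), (1, 4, 0, 4, 1), (4, 1, 4, 4, 0), (2, 4, 1, 3, 1), (1, 4, 1, 0, 1))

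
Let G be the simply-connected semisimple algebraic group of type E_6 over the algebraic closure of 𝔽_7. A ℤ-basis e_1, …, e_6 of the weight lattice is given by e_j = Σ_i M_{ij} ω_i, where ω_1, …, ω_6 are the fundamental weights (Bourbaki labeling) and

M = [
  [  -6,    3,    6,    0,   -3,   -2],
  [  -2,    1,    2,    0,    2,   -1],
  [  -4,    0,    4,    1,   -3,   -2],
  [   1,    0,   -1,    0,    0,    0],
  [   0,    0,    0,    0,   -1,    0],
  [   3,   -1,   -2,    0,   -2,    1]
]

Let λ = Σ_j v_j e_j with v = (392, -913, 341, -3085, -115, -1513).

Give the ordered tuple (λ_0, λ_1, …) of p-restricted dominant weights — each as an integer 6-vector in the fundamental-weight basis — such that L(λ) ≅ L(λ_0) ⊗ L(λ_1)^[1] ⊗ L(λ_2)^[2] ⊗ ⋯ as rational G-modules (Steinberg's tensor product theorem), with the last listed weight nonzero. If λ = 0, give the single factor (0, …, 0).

((4, 2, 5, 2, 3, 5), (4, 3, 4, 0, 2, 3), (6, 5, 1, 1, 2, 2))

Converting to the ω-basis (c_i = row i of M dotted with v = (392, -913, 341, -3085, -115, -1513)):
  c_1 = -6*392 + 3*-913 + 6*341 + 0*-3085 + -3*-115 + -2*-1513 = 326
  c_2 = -2*392 + 1*-913 + 2*341 + 0*-3085 + 2*-115 + -1*-1513 = 268
  c_3 = -4*392 + 0*-913 + 4*341 + 1*-3085 + -3*-115 + -2*-1513 = 82
  c_4 = 1*392 + 0*-913 + -1*341 + 0*-3085 + 0*-115 + 0*-1513 = 51
  c_5 = 0*392 + 0*-913 + 0*341 + 0*-3085 + -1*-115 + 0*-1513 = 115
  c_6 = 3*392 + -1*-913 + -2*341 + 0*-3085 + -2*-115 + 1*-1513 = 124
Writing each c_i in base p = 7:
  c_1 = 326 = 4·7^0 + 4·7^1 + 6·7^2
  c_2 = 268 = 2·7^0 + 3·7^1 + 5·7^2
  c_3 = 82 = 5·7^0 + 4·7^1 + 1·7^2
  c_4 = 51 = 2·7^0 + 0·7^1 + 1·7^2
  c_5 = 115 = 3·7^0 + 2·7^1 + 2·7^2
  c_6 = 124 = 5·7^0 + 3·7^1 + 2·7^2
λ_0 = (4, 2, 5, 2, 3, 5)
λ_1 = (4, 3, 4, 0, 2, 3)
λ_2 = (6, 5, 1, 1, 2, 2)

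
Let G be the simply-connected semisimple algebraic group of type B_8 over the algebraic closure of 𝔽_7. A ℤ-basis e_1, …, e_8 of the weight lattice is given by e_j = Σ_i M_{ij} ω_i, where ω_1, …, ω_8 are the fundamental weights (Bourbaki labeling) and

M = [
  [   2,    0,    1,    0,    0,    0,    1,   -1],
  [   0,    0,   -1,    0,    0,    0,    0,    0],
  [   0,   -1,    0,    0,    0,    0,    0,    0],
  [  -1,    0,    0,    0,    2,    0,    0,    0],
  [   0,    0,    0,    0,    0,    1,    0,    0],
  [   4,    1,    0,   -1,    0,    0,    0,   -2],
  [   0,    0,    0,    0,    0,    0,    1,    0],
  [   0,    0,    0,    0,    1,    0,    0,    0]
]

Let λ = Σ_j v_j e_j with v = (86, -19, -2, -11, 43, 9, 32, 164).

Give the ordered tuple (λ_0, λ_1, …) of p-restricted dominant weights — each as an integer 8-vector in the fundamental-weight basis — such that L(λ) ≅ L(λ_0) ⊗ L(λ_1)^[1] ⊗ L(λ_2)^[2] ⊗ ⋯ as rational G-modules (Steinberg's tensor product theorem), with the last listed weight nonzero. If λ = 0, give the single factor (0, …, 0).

((3, 2, 5, 0, 2, 1, 4, 1), (5, 0, 2, 0, 1, 1, 4, 6))

In the fundamental-weight basis, λ has coordinates c = M·v (v = (86, -19, -2, -11, 43, 9, 32, 164)):
  c_1 = 2·86 + (0)·(-19) + (1)·(-2) + (0)·(-11) + 0·43 + 0·9 + 1·32 + (-1)·(164) = 38
  c_2 = 0·86 + (0)·(-19) + (-1)·(-2) + (0)·(-11) + 0·43 + 0·9 + 0·32 + 0·164 = 2
  c_3 = 0·86 + (-1)·(-19) + (0)·(-2) + (0)·(-11) + 0·43 + 0·9 + 0·32 + 0·164 = 19
  c_4 = (-1)·(86) + (0)·(-19) + (0)·(-2) + (0)·(-11) + 2·43 + 0·9 + 0·32 + 0·164 = 0
  c_5 = 0·86 + (0)·(-19) + (0)·(-2) + (0)·(-11) + 0·43 + 1·9 + 0·32 + 0·164 = 9
  c_6 = 4·86 + (1)·(-19) + (0)·(-2) + (-1)·(-11) + 0·43 + 0·9 + 0·32 + (-2)·(164) = 8
  c_7 = 0·86 + (0)·(-19) + (0)·(-2) + (0)·(-11) + 0·43 + 0·9 + 1·32 + 0·164 = 32
  c_8 = 0·86 + (0)·(-19) + (0)·(-2) + (0)·(-11) + 1·43 + 0·9 + 0·32 + 0·164 = 43
Writing each c_i in base p = 7:
  c_1 = 38 = 3·7^0 + 5·7^1
  c_2 = 2 = 2·7^0
  c_3 = 19 = 5·7^0 + 2·7^1
  c_4 = 0
  c_5 = 9 = 2·7^0 + 1·7^1
  c_6 = 8 = 1·7^0 + 1·7^1
  c_7 = 32 = 4·7^0 + 4·7^1
  c_8 = 43 = 1·7^0 + 6·7^1
λ_0 = (3, 2, 5, 0, 2, 1, 4, 1)
λ_1 = (5, 0, 2, 0, 1, 1, 4, 6)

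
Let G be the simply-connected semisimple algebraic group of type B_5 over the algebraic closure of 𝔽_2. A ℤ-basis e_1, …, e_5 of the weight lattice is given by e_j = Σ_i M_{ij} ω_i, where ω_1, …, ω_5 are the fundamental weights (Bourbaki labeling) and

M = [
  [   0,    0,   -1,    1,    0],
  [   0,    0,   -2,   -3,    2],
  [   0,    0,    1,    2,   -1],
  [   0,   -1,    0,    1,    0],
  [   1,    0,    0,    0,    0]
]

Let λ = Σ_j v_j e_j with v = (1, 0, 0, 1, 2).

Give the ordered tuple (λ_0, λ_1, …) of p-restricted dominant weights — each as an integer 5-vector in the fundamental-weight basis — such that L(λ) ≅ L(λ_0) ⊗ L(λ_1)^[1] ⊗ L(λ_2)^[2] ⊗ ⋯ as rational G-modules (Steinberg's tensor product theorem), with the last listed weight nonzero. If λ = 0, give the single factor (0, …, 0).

((1, 1, 0, 1, 1),)

In the fundamental-weight basis, λ has coordinates c = M·v (v = (1, 0, 0, 1, 2)):
  c_1 = (0)·(1) + (0)·(0) + (-1)·(0) + (1)·(1) + (0)·(2) = 1
  c_2 = (0)·(1) + (0)·(0) + (-2)·(0) + (-3)·(1) + (2)·(2) = 1
  c_3 = (0)·(1) + (0)·(0) + (1)·(0) + (2)·(1) + (-1)·(2) = 0
  c_4 = (0)·(1) + (-1)·(0) + (0)·(0) + (1)·(1) + (0)·(2) = 1
  c_5 = (1)·(1) + (0)·(0) + (0)·(0) + (0)·(1) + (0)·(2) = 1
p = 2; digits c_i = Σ_j d_{ij}·2^j, 0 ≤ d_{ij} < 2:
  c_1 = 1 = 1·2^0
  c_2 = 1 = 1·2^0
  c_3 = 0
  c_4 = 1 = 1·2^0
  c_5 = 1 = 1·2^0
Factor λ_0 = (1, 1, 0, 1, 1)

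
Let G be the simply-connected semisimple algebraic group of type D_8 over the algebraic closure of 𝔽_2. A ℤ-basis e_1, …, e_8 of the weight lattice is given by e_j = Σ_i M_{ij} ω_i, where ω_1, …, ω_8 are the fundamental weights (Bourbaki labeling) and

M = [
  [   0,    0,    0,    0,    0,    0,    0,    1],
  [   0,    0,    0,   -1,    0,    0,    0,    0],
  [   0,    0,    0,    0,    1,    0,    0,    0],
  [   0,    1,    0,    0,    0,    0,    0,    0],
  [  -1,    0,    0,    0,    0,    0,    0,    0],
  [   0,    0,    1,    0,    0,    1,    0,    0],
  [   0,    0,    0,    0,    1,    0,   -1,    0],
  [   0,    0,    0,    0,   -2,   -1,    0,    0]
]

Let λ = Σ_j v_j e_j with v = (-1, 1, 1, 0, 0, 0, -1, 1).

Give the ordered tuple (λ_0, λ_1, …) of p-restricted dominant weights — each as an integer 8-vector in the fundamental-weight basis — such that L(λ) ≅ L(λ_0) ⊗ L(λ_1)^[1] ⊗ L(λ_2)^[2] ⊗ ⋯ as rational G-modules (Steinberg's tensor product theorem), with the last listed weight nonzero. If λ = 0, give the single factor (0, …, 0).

((1, 0, 0, 1, 1, 1, 1, 0),)

ω-coordinates c = M·v, v = (-1, 1, 1, 0, 0, 0, -1, 1):
  c_1 = (0)·(-1) + 0·1 + 0·1 + 0·0 + 0·0 + 0·0 + (0)·(-1) + 1·1 = 1
  c_2 = (0)·(-1) + 0·1 + 0·1 + (-1)·(0) + 0·0 + 0·0 + (0)·(-1) + 0·1 = 0
  c_3 = (0)·(-1) + 0·1 + 0·1 + 0·0 + 1·0 + 0·0 + (0)·(-1) + 0·1 = 0
  c_4 = (0)·(-1) + 1·1 + 0·1 + 0·0 + 0·0 + 0·0 + (0)·(-1) + 0·1 = 1
  c_5 = (-1)·(-1) + 0·1 + 0·1 + 0·0 + 0·0 + 0·0 + (0)·(-1) + 0·1 = 1
  c_6 = (0)·(-1) + 0·1 + 1·1 + 0·0 + 0·0 + 1·0 + (0)·(-1) + 0·1 = 1
  c_7 = (0)·(-1) + 0·1 + 0·1 + 0·0 + 1·0 + 0·0 + (-1)·(-1) + 0·1 = 1
  c_8 = (0)·(-1) + 0·1 + 0·1 + 0·0 + (-2)·(0) + (-1)·(0) + (0)·(-1) + 0·1 = 0
Writing each c_i in base p = 2:
  c_1 = 1 = 1·2^0
  c_2 = 0
  c_3 = 0
  c_4 = 1 = 1·2^0
  c_5 = 1 = 1·2^0
  c_6 = 1 = 1·2^0
  c_7 = 1 = 1·2^0
  c_8 = 0
p-restricted factor λ_0 = (1, 0, 0, 1, 1, 1, 1, 0)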